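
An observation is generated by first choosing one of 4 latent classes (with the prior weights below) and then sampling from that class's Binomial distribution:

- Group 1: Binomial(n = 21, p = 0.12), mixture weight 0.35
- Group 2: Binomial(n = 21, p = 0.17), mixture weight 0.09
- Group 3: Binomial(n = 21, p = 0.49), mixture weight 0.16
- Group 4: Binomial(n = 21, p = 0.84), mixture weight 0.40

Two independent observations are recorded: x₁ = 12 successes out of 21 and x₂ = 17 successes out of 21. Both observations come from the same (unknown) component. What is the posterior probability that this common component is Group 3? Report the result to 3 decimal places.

0.186

By Bayes' theorem, P(k | x) = π_k f_k(x) / Σ_j π_j f_j(x).
Since both observations come from the same component, the likelihood for component k is f_k(x₁)·f_k(x₂).
  f_1 = [C(21,12)·0.12^12·0.88^9 = 293930·8.9161e-12·0.316478 = 8.29398e-07] × [7.96299e-13] = 6.60448e-19
  f_2 = [C(21,12)·0.17^12·0.83^9 = 293930·5.82622e-10·0.18694 = 3.20135e-05] × [2.34968e-10] = 7.52215e-15
  f_3 = [C(21,12)·0.49^12·0.51^9 = 293930·0.000191581·0.00233417 = 0.13144] × [0.00219118] = 0.000288009
  f_4 = [C(21,12)·0.84^12·0.16^9 = 293930·0.12341·6.87195e-08 = 0.00249273] × [0.202438] = 0.000504623
Unnormalised posteriors:
  π_1·f_1 = 0.35 × 6.60448e-19 = 2.31157e-19
  π_2·f_2 = 0.09 × 7.52215e-15 = 6.76994e-16
  π_3·f_3 = 0.16 × 0.000288009 = 4.60815e-05
  π_4·f_4 = 0.40 × 0.000504623 = 0.000201849
Marginal: 2.31157e-19 + 6.76994e-16 + 4.60815e-05 + 0.000201849 = 0.000247931
Responsibility of Group 3: 4.60815e-05 / 0.000247931 ≈ 0.186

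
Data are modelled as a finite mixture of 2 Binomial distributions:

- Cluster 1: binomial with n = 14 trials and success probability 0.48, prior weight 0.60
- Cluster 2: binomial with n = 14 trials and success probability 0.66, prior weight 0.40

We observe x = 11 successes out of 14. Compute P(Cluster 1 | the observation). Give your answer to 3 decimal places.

0.139

Posterior ∝ prior × likelihood, so P(k | x) ∝ π_k f_k(x); normalise over all components.
Component likelihoods at x = 11 successes out of 14:
  f_1 = C(14,11)·0.48^11·0.52^3 = 364·0.00031164·0.140608 = 0.0159502
  f_2 = C(14,11)·0.66^11·0.34^3 = 364·0.010351·0.039304 = 0.148089
Multiply by the mixture weights:
  π_1·f_1 = 0.60 × 0.0159502 = 0.0095701
  π_2·f_2 = 0.40 × 0.148089 = 0.0592354
Evidence: 0.0095701 + 0.0592354 = 0.0688055
Responsibility of Cluster 1: 0.0095701 / 0.0688055 ≈ 0.139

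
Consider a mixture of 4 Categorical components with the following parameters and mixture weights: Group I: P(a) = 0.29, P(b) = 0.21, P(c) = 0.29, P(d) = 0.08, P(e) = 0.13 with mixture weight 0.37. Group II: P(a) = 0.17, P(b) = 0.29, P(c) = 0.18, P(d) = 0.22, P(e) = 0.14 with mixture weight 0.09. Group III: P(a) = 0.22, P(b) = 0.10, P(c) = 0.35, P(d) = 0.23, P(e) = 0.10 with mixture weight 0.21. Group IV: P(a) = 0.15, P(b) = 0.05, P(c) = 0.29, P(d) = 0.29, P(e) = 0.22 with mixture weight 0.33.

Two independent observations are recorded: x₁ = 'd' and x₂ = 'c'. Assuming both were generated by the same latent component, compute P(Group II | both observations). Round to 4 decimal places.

0.0627

The responsibility of component k is w_k f_k(x) divided by Σ_j w_j f_j(x).
Since both observations come from the same component, the likelihood for component k is f_k(x₁)·f_k(x₂).
  L_I = [P(d | comp) = 0.08] × [0.29] = 0.0232
  L_II = [P(d | comp) = 0.22] × [0.18] = 0.0396
  L_III = [P(d | comp) = 0.23] × [0.35] = 0.0805
  L_IV = [P(d | comp) = 0.29] × [0.29] = 0.0841
Unnormalised posteriors:
  w_I·L_I = 0.37 × 0.0232 = 0.008584
  w_II·L_II = 0.09 × 0.0396 = 0.003564
  w_III·L_III = 0.21 × 0.0805 = 0.016905
  w_IV·L_IV = 0.33 × 0.0841 = 0.027753
Normaliser: 0.008584 + 0.003564 + 0.016905 + 0.027753 = 0.056806
Responsibility of Group II: 0.003564 / 0.056806 ≈ 0.0627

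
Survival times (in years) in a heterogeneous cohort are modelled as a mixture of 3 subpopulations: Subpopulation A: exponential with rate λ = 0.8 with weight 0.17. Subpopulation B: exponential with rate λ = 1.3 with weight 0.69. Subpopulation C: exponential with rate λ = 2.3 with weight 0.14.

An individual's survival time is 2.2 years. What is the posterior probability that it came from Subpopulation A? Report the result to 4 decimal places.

P(component k | x) = π_k·f_k(x) / marginal(x), where marginal(x) = Σ_j π_j·f_j(x).
Component likelihoods at x = 2.2 years:
  L_A = 0.8·e^(−0.8·2.2) = 0.8·e^(−1.7600) = 0.137636
  L_B = 1.3·e^(−1.3·2.2) = 1.3·e^(−2.8600) = 0.0744494
  L_C = 2.3·e^(−2.3·2.2) = 2.3·e^(−5.0600) = 0.0145948
Multiply by the mixture weights:
  π_A·L_A = 0.17 × 0.137636 = 0.0233981
  π_B·L_B = 0.69 × 0.0744494 = 0.0513701
  π_C·L_C = 0.14 × 0.0145948 = 0.00204327
Sum: 0.0233981 + 0.0513701 + 0.00204327 = 0.0768114
Responsibility of Subpopulation A: 0.0233981 / 0.0768114 ≈ 0.3046

0.3046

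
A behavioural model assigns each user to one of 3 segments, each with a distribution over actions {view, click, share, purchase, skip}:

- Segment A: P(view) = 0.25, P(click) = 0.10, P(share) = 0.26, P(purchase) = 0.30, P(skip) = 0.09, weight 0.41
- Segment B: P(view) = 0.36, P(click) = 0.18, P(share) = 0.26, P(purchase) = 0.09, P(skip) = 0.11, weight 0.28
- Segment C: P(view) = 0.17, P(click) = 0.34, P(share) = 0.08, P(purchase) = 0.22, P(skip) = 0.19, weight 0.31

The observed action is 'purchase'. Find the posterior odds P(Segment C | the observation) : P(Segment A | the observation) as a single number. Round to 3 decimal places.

Posterior odds = (π_i f_i(x)) / (π_j f_j(x)); the normalising sum cancels.
Categorical probabilities:
  L_A = 0.3
  L_B = 0.09
  L_C = 0.22
0.0682 / 0.123 ≈ 0.554

0.554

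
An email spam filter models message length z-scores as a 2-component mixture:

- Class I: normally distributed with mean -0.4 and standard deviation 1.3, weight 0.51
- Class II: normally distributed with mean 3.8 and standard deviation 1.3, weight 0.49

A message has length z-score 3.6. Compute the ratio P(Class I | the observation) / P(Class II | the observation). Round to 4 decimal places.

0.0093

Posterior odds = (π_i f_i(x)) / (π_j f_j(x)); the normalising sum cancels.
Component likelihoods at x = 3.6:
  L_I = 0.00269858
  L_II = 0.303268
Odds = (0.51/0.49) × (0.00269858/0.303268) = 1.04082 × 0.00889831 ≈ 0.0093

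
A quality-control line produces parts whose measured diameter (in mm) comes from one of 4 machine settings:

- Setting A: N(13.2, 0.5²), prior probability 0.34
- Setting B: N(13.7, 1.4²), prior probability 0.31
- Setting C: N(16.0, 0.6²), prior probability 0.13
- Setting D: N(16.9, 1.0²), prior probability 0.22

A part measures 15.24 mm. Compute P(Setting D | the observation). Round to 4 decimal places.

Apply Bayes' rule: the posterior for each component is proportional to its prior times its likelihood at x.
Component likelihoods at x = 15.24 mm:
  f_A = 0.00019374
  f_B = 0.155609
  f_C = 0.298097
  f_D = 0.100586
Prior × likelihood for each component:
  P(Z=A)·f_A = 0.34 × 0.00019374 = 6.58717e-05
  P(Z=B)·f_B = 0.31 × 0.155609 = 0.0482387
  P(Z=C)·f_C = 0.13 × 0.298097 = 0.0387527
  P(Z=D)·f_D = 0.22 × 0.100586 = 0.022129
Marginal: 6.58717e-05 + 0.0482387 + 0.0387527 + 0.022129 = 0.109186
Responsibility of Setting D: 0.022129 / 0.109186 ≈ 0.2027

0.2027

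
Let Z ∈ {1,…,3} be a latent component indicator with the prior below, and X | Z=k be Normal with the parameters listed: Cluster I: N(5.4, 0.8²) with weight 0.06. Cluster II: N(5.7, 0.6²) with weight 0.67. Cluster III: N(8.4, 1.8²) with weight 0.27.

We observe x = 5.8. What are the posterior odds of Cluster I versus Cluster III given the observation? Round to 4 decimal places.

Posterior odds = (P(Z=i) f_i(x)) / (P(Z=j) f_j(x)); the normalising sum cancels.
Component likelihoods at x = 5.8:
  L_I = (1/(0.8·√(2π)))·exp(−(5.8−5.4)²/(2·0.8²)) = 0.498678·exp(-0.12500) = 0.440082
  L_II = (1/(0.6·√(2π)))·exp(−(5.8−5.7)²/(2·0.6²)) = 0.664904·exp(-0.01389) = 0.655733
  L_III = (1/(1.8·√(2π)))·exp(−(5.8−8.4)²/(2·1.8²)) = 0.221635·exp(-1.04321) = 0.0780867
0.0264049 / 0.0210834 ≈ 1.2524

1.2524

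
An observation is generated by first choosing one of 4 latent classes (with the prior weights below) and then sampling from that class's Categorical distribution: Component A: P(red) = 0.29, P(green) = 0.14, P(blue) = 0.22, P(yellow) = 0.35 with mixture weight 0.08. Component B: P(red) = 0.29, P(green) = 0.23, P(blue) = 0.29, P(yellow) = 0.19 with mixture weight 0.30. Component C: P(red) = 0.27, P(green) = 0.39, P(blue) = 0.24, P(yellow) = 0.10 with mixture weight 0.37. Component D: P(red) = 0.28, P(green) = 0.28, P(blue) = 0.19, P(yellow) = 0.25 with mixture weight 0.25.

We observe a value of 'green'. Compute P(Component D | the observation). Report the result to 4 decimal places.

The responsibility of component k is P(Z=k) f_k(x) divided by Σ_j P(Z=j) f_j(x).
Categorical probabilities:
  p_A = 0.14
  p_B = 0.23
  p_C = 0.39
  p_D = 0.28
Prior × likelihood for each component:
  P(Z=A)·p_A = 0.08 × 0.14 = 0.0112
  P(Z=B)·p_B = 0.30 × 0.23 = 0.069
  P(Z=C)·p_C = 0.37 × 0.39 = 0.1443
  P(Z=D)·p_D = 0.25 × 0.28 = 0.07
Evidence: 0.0112 + 0.069 + 0.1443 + 0.07 = 0.2945
P(Component D | 'green') = 0.07 / 0.2945 ≈ 0.2377

0.2377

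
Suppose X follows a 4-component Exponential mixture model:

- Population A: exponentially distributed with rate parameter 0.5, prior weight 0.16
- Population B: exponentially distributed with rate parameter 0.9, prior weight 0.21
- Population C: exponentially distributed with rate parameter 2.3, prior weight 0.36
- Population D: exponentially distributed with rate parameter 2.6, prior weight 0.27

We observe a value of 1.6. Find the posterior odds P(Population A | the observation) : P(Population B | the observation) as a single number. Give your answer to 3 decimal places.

0.803

Only the two components matter; the odds are (π_i f_i(x)) / (π_j f_j(x)).
Evaluate each component's likelihood at the observed value:
  L_A = 0.5·e^(−0.5·1.6) = 0.5·e^(−0.8000) = 0.224664
  L_B = 0.9·e^(−0.9·1.6) = 0.9·e^(−1.4400) = 0.213235
  L_C = 2.3·e^(−2.3·1.6) = 2.3·e^(−3.6800) = 0.0580128
  L_D = 2.6·e^(−2.6·1.6) = 2.6·e^(−4.1600) = 0.0405797
Posterior odds = (π_A·L_A) / (π_B·L_B) = (0.16·0.224664) / (0.21·0.213235) = 0.0359463 / 0.0447793 ≈ 0.803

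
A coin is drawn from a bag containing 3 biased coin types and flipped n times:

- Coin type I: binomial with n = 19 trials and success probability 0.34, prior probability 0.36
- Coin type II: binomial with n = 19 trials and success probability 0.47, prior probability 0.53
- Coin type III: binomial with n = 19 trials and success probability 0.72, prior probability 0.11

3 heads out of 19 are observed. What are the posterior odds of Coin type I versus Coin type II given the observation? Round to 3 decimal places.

8.599

Posterior odds = (P(Z=i) f_i(x)) / (P(Z=j) f_j(x)); the normalising sum cancels.
Evaluate each component's likelihood at the observed value:
  f_I = 0.04937
  f_II = 0.0038997
  f_III = 5.16238e-07
Odds = (0.36/0.53) × (0.04937/0.0038997) = 0.679245 × 12.66 ≈ 8.599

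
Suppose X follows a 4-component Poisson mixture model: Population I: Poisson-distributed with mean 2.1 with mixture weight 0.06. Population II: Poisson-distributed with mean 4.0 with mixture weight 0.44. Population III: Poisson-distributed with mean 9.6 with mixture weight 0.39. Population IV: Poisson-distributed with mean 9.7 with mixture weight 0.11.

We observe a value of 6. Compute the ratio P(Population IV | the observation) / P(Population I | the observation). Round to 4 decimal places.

8.9108

The posterior odds equal the prior odds times the likelihood ratio: (π_i/π_j)·(f_i(x)/f_j(x)).
Evaluate each component's likelihood at the observed value:
  p_I = e^(−2.1)·2.1^6/6! = 0.014587
  p_II = e^(−4.0)·4.0^6/6! = 0.104196
  p_III = e^(−9.6)·9.6^6/6! = 0.0736322
  p_IV = e^(−9.7)·9.7^6/6! = 0.0708992
0.00779891 / 0.000875218 ≈ 8.9108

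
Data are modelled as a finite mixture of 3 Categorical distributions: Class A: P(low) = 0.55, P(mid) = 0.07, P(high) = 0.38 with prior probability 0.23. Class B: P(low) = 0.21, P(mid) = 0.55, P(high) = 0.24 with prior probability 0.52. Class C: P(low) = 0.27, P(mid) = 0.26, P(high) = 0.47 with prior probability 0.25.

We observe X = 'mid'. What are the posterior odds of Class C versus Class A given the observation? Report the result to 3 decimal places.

Since P(k|x) ∝ π_k f_k(x), the posterior odds are π_i f_i(x) / (π_j f_j(x)).
Categorical probabilities:
  L_A = 0.07
  L_B = 0.55
  L_C = 0.26
Posterior odds = (π_C·L_C) / (π_A·L_A) = (0.25·0.26) / (0.23·0.07) = 0.065 / 0.0161 ≈ 4.037

4.037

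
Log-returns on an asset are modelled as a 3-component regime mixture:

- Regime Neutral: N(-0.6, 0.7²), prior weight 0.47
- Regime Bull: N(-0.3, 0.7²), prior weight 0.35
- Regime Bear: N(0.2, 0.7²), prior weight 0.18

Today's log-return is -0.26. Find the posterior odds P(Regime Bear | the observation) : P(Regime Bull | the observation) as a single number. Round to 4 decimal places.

Posterior odds = (π_i f_i(x)) / (π_j f_j(x)); the normalising sum cancels.
Component likelihoods at x = -0.26:
  p_Neutral = (1/(0.7·√(2π)))·exp(−(-0.26−-0.6)²/(2·0.7²)) = 0.569918·exp(-0.11796) = 0.506504
  p_Bull = (1/(0.7·√(2π)))·exp(−(-0.26−-0.3)²/(2·0.7²)) = 0.569918·exp(-0.00163) = 0.568988
  p_Bear = (1/(0.7·√(2π)))·exp(−(-0.26−0.2)²/(2·0.7²)) = 0.569918·exp(-0.21592) = 0.45924
Odds = (0.18/0.35) × (0.45924/0.568988) = 0.514286 × 0.807118 ≈ 0.4151

0.4151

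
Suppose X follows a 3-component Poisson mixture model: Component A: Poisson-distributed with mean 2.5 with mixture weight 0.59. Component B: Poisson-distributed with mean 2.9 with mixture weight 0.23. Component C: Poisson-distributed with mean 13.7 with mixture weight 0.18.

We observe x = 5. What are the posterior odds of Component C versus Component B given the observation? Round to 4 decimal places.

0.0376

Only the two components matter; the odds are (π_i f_i(x)) / (π_j f_j(x)).
Poisson probabilities:
  p_A = e^(−2.5)·2.5^5/5! = 0.0668009
  p_B = e^(−2.9)·2.9^5/5! = 0.0940491
  p_C = e^(−13.7)·13.7^5/5! = 0.00451427
0.000812568 / 0.0216313 ≈ 0.0376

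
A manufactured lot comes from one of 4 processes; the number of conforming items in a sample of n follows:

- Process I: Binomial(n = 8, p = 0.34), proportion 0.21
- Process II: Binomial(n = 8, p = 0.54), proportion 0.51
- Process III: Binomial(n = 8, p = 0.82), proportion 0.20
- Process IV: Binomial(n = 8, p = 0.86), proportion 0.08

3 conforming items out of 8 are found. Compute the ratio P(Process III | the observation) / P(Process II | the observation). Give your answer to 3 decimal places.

0.013

Only the two components matter; the odds are (P(Z=i) f_i(x)) / (P(Z=j) f_j(x)).
Component likelihoods at x = 3 conforming items out of 8:
  p_I = C(8,3)·0.34^3·0.66^5 = 56·0.039304·0.125233 = 0.275641
  p_II = C(8,3)·0.54^3·0.46^5 = 56·0.157464·0.0205963 = 0.181618
  p_III = C(8,3)·0.82^3·0.18^5 = 56·0.551368·0.000188957 = 0.00583435
  p_IV = C(8,3)·0.86^3·0.14^5 = 56·0.636056·5.37824e-05 = 0.00191568
Odds = (0.20/0.51) × (0.00583435/0.181618) = 0.392157 × 0.0321243 ≈ 0.013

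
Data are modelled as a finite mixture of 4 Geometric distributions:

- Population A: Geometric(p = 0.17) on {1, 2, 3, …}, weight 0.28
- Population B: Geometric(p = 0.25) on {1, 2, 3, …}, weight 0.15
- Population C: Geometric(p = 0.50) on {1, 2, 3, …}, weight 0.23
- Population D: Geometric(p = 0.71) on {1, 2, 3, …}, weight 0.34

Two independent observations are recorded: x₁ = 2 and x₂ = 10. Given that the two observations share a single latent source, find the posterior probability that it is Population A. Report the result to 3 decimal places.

0.682

The responsibility of component k is π_k f_k(x) divided by Σ_j π_j f_j(x).
Since both observations come from the same component, the likelihood for component k is f_k(x₁)·f_k(x₂).
  L_A = [0.17·(1−0.17)^1 = 0.17·0.83 = 0.1411] × [0.0317798] = 0.00448414
  L_B = [0.25·(1−0.25)^1 = 0.25·0.75 = 0.1875] × [0.0187712] = 0.00351959
  L_C = [0.50·(1−0.50)^1 = 0.50·0.5 = 0.25] × [0.000976562] = 0.000244141
  L_D = [0.71·(1−0.71)^1 = 0.71·0.29 = 0.2059] × [1.03001e-05] = 2.12079e-06
Prior × likelihood for each component:
  π_A·L_A = 0.28 × 0.00448414 = 0.00125556
  π_B·L_B = 0.15 × 0.00351959 = 0.000527939
  π_C·L_C = 0.23 × 0.000244141 = 5.61523e-05
  π_D·L_D = 0.34 × 2.12079e-06 = 7.21067e-07
Denominator: 0.00125556 + 0.000527939 + 5.61523e-05 + 7.21067e-07 = 0.00184037
Responsibility of Population A: 0.00125556 / 0.00184037 ≈ 0.682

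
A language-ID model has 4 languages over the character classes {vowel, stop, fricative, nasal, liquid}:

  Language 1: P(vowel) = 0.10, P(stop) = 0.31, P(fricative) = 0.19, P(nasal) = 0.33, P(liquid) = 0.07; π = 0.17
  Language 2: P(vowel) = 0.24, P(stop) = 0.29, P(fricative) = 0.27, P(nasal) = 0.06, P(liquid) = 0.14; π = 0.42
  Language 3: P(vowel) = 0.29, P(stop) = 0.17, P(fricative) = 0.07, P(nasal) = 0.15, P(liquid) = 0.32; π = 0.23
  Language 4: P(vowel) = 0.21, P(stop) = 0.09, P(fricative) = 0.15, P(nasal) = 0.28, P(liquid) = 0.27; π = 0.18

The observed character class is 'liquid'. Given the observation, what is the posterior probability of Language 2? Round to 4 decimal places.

0.3048

Apply Bayes' rule: the posterior for each component is proportional to its prior times its likelihood at x.
Evaluate each component's likelihood at the observed value:
  p_1 = P(liquid | comp) = 0.07
  p_2 = P(liquid | comp) = 0.14
  p_3 = P(liquid | comp) = 0.32
  p_4 = P(liquid | comp) = 0.27
Weight by the priors:
  π_1·p_1 = 0.17 × 0.07 = 0.0119
  π_2·p_2 = 0.42 × 0.14 = 0.0588
  π_3·p_3 = 0.23 × 0.32 = 0.0736
  π_4·p_4 = 0.18 × 0.27 = 0.0486
Normaliser: 0.0119 + 0.0588 + 0.0736 + 0.0486 = 0.1929
P(Language 2 | 'liquid') = 0.0588 / 0.1929 ≈ 0.3048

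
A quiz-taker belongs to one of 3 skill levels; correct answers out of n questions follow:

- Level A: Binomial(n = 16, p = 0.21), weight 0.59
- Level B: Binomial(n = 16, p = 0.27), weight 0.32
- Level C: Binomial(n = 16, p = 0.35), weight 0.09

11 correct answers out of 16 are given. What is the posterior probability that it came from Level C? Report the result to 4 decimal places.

Apply Bayes' rule: the posterior for each component is proportional to its prior times its likelihood at x.
Evaluate each component's likelihood at the observed value:
  p_A = C(16,11)·0.21^11·0.79^5 = 4368·3.50278e-08·0.307706 = 4.70793e-05
  p_B = C(16,11)·0.27^11·0.73^5 = 4368·5.55906e-07·0.207307 = 0.000503383
  p_C = C(16,11)·0.35^11·0.65^5 = 4368·9.65492e-06·0.116029 = 0.00489326
Prior × likelihood for each component:
  w_A·p_A = 0.59 × 4.70793e-05 = 2.77768e-05
  w_B·p_B = 0.32 × 0.000503383 = 0.000161082
  w_C·p_C = 0.09 × 0.00489326 = 0.000440393
Sum: 2.77768e-05 + 0.000161082 + 0.000440393 = 0.000629252
P(Level C | data) = 0.000440393 / 0.000629252 ≈ 0.6999

0.6999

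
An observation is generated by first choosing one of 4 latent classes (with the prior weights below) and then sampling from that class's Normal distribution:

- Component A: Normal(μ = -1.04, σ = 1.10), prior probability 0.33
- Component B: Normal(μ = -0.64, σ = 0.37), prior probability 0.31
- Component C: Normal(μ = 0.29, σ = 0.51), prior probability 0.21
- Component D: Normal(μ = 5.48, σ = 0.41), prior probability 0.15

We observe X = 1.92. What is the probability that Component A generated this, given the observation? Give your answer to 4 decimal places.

0.7632

The responsibility of component k is π_k f_k(x) divided by Σ_j π_j f_j(x).
Normal densities:
  L_A = (1/(1.10·√(2π)))·exp(−(1.92−-1.04)²/(2·1.10²)) = 0.362675·exp(-3.62050) = 0.00970859
  L_B = (1/(0.37·√(2π)))·exp(−(1.92−-0.64)²/(2·0.37²)) = 1.078222·exp(-23.93572) = 4.34068e-11
  L_C = (1/(0.51·√(2π)))·exp(−(1.92−0.29)²/(2·0.51²)) = 0.782240·exp(-5.10746) = 0.00473368
  L_D = (1/(0.41·√(2π)))·exp(−(1.92−5.48)²/(2·0.41²)) = 0.973030·exp(-37.69661) = 4.13711e-17
Multiply by the mixture weights:
  π_A·L_A = 0.33 × 0.00970859 = 0.00320383
  π_B·L_B = 0.31 × 4.34068e-11 = 1.34561e-11
  π_C·L_C = 0.21 × 0.00473368 = 0.000994073
  π_D·L_D = 0.15 × 4.13711e-17 = 6.20566e-18
Normaliser: 0.00320383 + 1.34561e-11 + 0.000994073 + 6.20566e-18 = 0.00419791
P(Component A | x) = 0.00320383 / 0.00419791 ≈ 0.7632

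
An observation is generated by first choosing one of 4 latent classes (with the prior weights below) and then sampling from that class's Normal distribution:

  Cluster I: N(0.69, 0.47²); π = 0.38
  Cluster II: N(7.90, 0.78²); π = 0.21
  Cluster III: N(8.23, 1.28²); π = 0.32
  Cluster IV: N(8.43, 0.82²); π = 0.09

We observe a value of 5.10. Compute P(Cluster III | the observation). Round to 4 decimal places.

0.9649

P(component k | x) = π_k·f_k(x) / marginal(x), where marginal(x) = Σ_j π_j·f_j(x).
Normal densities:
  p_I = (1/(0.47·√(2π)))·exp(−(5.10−0.69)²/(2·0.47²)) = 0.848813·exp(-44.02014) = 6.47301e-20
  p_II = (1/(0.78·√(2π)))·exp(−(5.10−7.90)²/(2·0.78²)) = 0.511464·exp(-6.44313) = 0.000813954
  p_III = (1/(1.28·√(2π)))·exp(−(5.10−8.23)²/(2·1.28²)) = 0.311674·exp(-2.98978) = 0.0156768
  p_IV = (1/(0.82·√(2π)))·exp(−(5.10−8.43)²/(2·0.82²)) = 0.486515·exp(-8.24576) = 0.000127646
Prior × likelihood for each component:
  π_I·p_I = 0.38 × 6.47301e-20 = 2.45974e-20
  π_II·p_II = 0.21 × 0.000813954 = 0.00017093
  π_III·p_III = 0.32 × 0.0156768 = 0.00501657
  π_IV·p_IV = 0.09 × 0.000127646 = 1.14881e-05
Denominator: 2.45974e-20 + 0.00017093 + 0.00501657 + 1.14881e-05 = 0.00519899
Responsibility of Cluster III: 0.00501657 / 0.00519899 ≈ 0.9649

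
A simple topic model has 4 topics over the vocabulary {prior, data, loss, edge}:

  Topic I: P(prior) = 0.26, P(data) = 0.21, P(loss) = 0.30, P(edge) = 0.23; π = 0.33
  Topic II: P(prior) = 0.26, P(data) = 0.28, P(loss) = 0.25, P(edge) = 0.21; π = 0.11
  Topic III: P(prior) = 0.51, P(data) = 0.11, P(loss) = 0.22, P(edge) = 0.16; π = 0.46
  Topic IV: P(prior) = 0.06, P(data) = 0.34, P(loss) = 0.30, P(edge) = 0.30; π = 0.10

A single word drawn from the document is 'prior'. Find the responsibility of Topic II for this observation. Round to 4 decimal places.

0.0806

Apply Bayes' rule: the posterior for each component is proportional to its prior times its likelihood at x.
Evaluate each component's likelihood at the observed value:
  p_I = P(prior | comp) = 0.26
  p_II = P(prior | comp) = 0.26
  p_III = P(prior | comp) = 0.51
  p_IV = P(prior | comp) = 0.06
Weight by the priors:
  π_I·p_I = 0.33 × 0.26 = 0.0858
  π_II·p_II = 0.11 × 0.26 = 0.0286
  π_III·p_III = 0.46 × 0.51 = 0.2346
  π_IV·p_IV = 0.10 × 0.06 = 0.006
Normaliser: 0.0858 + 0.0286 + 0.2346 + 0.006 = 0.355
P(Topic II | 'prior') = 0.0286 / 0.355 ≈ 0.0806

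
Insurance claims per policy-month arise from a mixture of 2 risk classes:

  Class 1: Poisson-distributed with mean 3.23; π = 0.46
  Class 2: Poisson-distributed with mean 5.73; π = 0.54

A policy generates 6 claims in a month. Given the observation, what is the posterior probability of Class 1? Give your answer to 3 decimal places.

Posterior ∝ prior × likelihood, so P(k | x) ∝ P(Z=k) f_k(x); normalise over all components.
Component likelihoods at x = 6 claims:
  f_1 = 0.0623895
  f_2 = 0.15962
Prior × likelihood for each component:
  P(Z=1)·f_1 = 0.46 × 0.0623895 = 0.0286992
  P(Z=2)·f_2 = 0.54 × 0.15962 = 0.0861949
Normaliser: 0.0286992 + 0.0861949 = 0.114894
P(Class 1 | data) = 0.0286992 / 0.114894 ≈ 0.250

0.250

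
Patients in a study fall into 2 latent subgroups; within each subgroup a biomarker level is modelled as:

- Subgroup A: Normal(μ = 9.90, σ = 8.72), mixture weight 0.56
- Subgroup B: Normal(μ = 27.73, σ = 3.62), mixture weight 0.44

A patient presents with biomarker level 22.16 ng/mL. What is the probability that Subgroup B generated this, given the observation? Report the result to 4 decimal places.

Posterior ∝ prior × likelihood, so P(k | x) ∝ π_k f_k(x); normalise over all components.
Component likelihoods at x = 22.16 ng/mL:
  f_A = 0.0170275
  f_B = 0.0337366
Multiply by the mixture weights:
  π_A·f_A = 0.56 × 0.0170275 = 0.00953541
  π_B·f_B = 0.44 × 0.0337366 = 0.0148441
Denominator: 0.00953541 + 0.0148441 = 0.0243795
P(Subgroup B | data) ≈ 0.6089

0.6089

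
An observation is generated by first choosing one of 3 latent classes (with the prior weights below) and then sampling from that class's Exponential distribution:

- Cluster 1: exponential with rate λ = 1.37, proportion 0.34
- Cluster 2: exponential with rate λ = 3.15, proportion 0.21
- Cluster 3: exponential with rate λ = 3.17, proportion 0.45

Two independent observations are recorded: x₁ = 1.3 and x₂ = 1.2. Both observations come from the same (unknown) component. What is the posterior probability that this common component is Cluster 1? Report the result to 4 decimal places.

0.8954

The responsibility of component k is π_k f_k(x) divided by Σ_j π_j f_j(x).
Since both observations come from the same component, the likelihood for component k is f_k(x₁)·f_k(x₂).
  L_1 = [0.230803] × [0.264692] = 0.0610917
  L_2 = [0.0524656] × [0.0718915] = 0.00377183
  L_3 = [0.0514436] × [0.0706323] = 0.00363358
Prior × likelihood for each component:
  π_1·L_1 = 0.34 × 0.0610917 = 0.0207712
  π_2·L_2 = 0.21 × 0.00377183 = 0.000792084
  π_3·L_3 = 0.45 × 0.00363358 = 0.00163511
Normaliser: 0.0207712 + 0.000792084 + 0.00163511 = 0.0231984
Responsibility of Cluster 1: 0.0207712 / 0.0231984 ≈ 0.8954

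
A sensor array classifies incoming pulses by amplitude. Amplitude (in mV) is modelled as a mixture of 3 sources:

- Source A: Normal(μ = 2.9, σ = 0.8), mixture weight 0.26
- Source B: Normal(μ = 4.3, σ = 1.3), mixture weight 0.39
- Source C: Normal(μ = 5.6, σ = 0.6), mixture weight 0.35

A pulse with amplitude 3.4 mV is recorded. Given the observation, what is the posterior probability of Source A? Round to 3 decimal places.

0.530

P(component k | x) = π_k·f_k(x) / marginal(x), where marginal(x) = Σ_j π_j·f_j(x).
Evaluate each component's likelihood at the observed value:
  p_A = (1/(0.8·√(2π)))·exp(−(3.4−2.9)²/(2·0.8²)) = 0.498678·exp(-0.19531) = 0.410201
  p_B = (1/(1.3·√(2π)))·exp(−(3.4−4.3)²/(2·1.3²)) = 0.306879·exp(-0.23964) = 0.241485
  p_C = (1/(0.6·√(2π)))·exp(−(3.4−5.6)²/(2·0.6²)) = 0.664904·exp(-6.72222) = 0.000800451
Weight by the priors:
  π_A·p_A = 0.26 × 0.410201 = 0.106652
  π_B·p_B = 0.39 × 0.241485 = 0.0941792
  π_C·p_C = 0.35 × 0.000800451 = 0.000280158
Sum: 0.106652 + 0.0941792 + 0.000280158 = 0.201112
So the posterior for Source A is 0.106652 / 0.201112 ≈ 0.530.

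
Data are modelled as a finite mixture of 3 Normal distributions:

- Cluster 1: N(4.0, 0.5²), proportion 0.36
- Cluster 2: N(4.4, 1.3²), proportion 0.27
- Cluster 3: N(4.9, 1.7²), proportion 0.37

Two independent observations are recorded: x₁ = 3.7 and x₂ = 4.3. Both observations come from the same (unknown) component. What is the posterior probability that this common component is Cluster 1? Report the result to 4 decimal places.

0.8127

The responsibility of component k is π_k f_k(x) divided by Σ_j π_j f_j(x).
Since both observations come from the same component, the likelihood for component k is f_k(x₁)·f_k(x₂).
  p_1 = [(1/(0.5·√(2π)))·exp(−(3.7−4.0)²/(2·0.5²)) = 0.797885·exp(-0.18000) = 0.666449] × [0.666449] = 0.444155
  p_2 = [(1/(1.3·√(2π)))·exp(−(3.7−4.4)²/(2·1.3²)) = 0.306879·exp(-0.14497) = 0.265465] × [0.305972] = 0.0812248
  p_3 = [(1/(1.7·√(2π)))·exp(−(3.7−4.9)²/(2·1.7²)) = 0.234672·exp(-0.24913) = 0.182921] × [0.220502] = 0.0403343
Multiply by the mixture weights:
  π_1·p_1 = 0.36 × 0.444155 = 0.159896
  π_2·p_2 = 0.27 × 0.0812248 = 0.0219307
  π_3·p_3 = 0.37 × 0.0403343 = 0.0149237
Evidence: 0.159896 + 0.0219307 + 0.0149237 = 0.19675
So the posterior for Cluster 1 is 0.159896 / 0.19675 ≈ 0.8127.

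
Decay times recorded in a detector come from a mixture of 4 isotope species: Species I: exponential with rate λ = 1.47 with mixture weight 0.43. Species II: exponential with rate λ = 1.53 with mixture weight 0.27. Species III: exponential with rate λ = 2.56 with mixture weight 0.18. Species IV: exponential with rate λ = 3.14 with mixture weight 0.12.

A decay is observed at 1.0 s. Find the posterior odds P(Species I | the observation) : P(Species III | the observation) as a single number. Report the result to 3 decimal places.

4.080

Since P(k|x) ∝ π_k f_k(x), the posterior odds are π_i f_i(x) / (π_j f_j(x)).
Exponential densities:
  f_I = 1.47·e^(−1.47·1.0) = 1.47·e^(−1.4700) = 0.33799
  f_II = 1.53·e^(−1.53·1.0) = 1.53·e^(−1.5300) = 0.3313
  f_III = 2.56·e^(−2.56·1.0) = 2.56·e^(−2.5600) = 0.1979
  f_IV = 3.14·e^(−3.14·1.0) = 3.14·e^(−3.1400) = 0.135908
Odds = (0.43/0.18) × (0.33799/0.1979) = 2.38889 × 1.70788 ≈ 4.080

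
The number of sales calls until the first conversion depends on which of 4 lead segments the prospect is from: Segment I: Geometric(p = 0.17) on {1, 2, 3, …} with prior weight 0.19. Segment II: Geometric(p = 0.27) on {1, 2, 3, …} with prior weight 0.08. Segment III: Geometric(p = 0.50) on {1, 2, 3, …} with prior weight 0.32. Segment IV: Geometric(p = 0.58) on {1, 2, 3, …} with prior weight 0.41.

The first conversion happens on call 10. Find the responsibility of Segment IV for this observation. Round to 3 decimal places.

Apply Bayes' rule: the posterior for each component is proportional to its prior times its likelihood at x.
Component likelihoods at x = 10:
  f_I = 0.0317798
  f_II = 0.0158953
  f_III = 0.000976562
  f_IV = 0.000235869
Multiply by the mixture weights:
  π_I·f_I = 0.19 × 0.0317798 = 0.00603817
  π_II·f_II = 0.08 × 0.0158953 = 0.00127163
  π_III·f_III = 0.32 × 0.000976562 = 0.0003125
  π_IV·f_IV = 0.41 × 0.000235869 = 9.67065e-05
Sum: 0.00603817 + 0.00127163 + 0.0003125 + 9.67065e-05 = 0.007719
P(Segment IV | data) ≈ 0.013

0.013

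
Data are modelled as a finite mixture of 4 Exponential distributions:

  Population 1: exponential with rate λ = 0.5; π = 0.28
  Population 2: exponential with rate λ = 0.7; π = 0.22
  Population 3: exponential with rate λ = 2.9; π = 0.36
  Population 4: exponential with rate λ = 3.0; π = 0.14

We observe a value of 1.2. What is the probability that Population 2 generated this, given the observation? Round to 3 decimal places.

0.356

P(component k | x) = π_k·f_k(x) / marginal(x), where marginal(x) = Σ_j π_j·f_j(x).
Component likelihoods at x = 1.2:
  L_1 = 0.274406
  L_2 = 0.302197
  L_3 = 0.0893415
  L_4 = 0.0819712
Multiply by the mixture weights:
  π_1·L_1 = 0.28 × 0.274406 = 0.0768336
  π_2·L_2 = 0.22 × 0.302197 = 0.0664834
  π_3·L_3 = 0.36 × 0.0893415 = 0.0321629
  π_4·L_4 = 0.14 × 0.0819712 = 0.011476
Normaliser: 0.0768336 + 0.0664834 + 0.0321629 + 0.011476 = 0.186956
So the posterior for Population 2 is 0.0664834 / 0.186956 ≈ 0.356.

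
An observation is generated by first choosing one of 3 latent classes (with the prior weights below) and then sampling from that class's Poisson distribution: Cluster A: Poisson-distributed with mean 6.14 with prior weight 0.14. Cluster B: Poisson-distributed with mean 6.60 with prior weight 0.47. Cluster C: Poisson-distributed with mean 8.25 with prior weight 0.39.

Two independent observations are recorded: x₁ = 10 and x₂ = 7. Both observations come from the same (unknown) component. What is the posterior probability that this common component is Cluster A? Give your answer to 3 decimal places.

The responsibility of component k is w_k f_k(x) divided by Σ_j w_j f_j(x).
Since both observations come from the same component, the likelihood for component k is f_k(x₁)·f_k(x₂).
  p_A = [e^(−6.14)·6.14^10/10! = 0.0452223] × [0.140663] = 0.0063611
  p_B = [e^(−6.60)·6.60^10/10! = 0.058794] × [0.147243] = 0.00865698
  p_C = [e^(−8.25)·8.25^10/10! = 0.105159] × [0.13484] = 0.0141796
Unnormalised posteriors:
  w_A·p_A = 0.14 × 0.0063611 = 0.000890555
  w_B·p_B = 0.47 × 0.00865698 = 0.00406878
  w_C·p_C = 0.39 × 0.0141796 = 0.00553005
Sum: 0.000890555 + 0.00406878 + 0.00553005 = 0.0104894
Responsibility of Cluster A: 0.000890555 / 0.0104894 ≈ 0.085

0.085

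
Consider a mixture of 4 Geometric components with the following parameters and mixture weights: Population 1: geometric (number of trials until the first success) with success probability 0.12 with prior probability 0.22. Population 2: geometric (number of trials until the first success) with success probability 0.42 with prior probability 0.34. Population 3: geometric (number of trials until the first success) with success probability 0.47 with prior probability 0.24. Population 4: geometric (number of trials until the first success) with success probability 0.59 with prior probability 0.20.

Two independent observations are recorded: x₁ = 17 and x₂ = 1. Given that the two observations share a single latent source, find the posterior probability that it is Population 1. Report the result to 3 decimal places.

0.972

P(component k | x) = π_k·f_k(x) / marginal(x), where marginal(x) = Σ_j π_j·f_j(x).
Since both observations come from the same component, the likelihood for component k is f_k(x₁)·f_k(x₂).
  L_1 = [0.0155204] × [0.12] = 0.00186245
  L_2 = [6.88806e-05] × [0.42] = 2.89299e-05
  L_3 = [1.82185e-05] × [0.47] = 8.56268e-06
  L_4 = [3.76178e-07] × [0.59] = 2.21945e-07
Prior × likelihood for each component:
  π_1·L_1 = 0.22 × 0.00186245 = 0.00040974
  π_2·L_2 = 0.34 × 2.89299e-05 = 9.83616e-06
  π_3·L_3 = 0.24 × 8.56268e-06 = 2.05504e-06
  π_4·L_4 = 0.20 × 2.21945e-07 = 4.4389e-08
Denominator: 0.00040974 + 9.83616e-06 + 2.05504e-06 + 4.4389e-08 = 0.000421675
P(Population 1 | x) ≈ 0.972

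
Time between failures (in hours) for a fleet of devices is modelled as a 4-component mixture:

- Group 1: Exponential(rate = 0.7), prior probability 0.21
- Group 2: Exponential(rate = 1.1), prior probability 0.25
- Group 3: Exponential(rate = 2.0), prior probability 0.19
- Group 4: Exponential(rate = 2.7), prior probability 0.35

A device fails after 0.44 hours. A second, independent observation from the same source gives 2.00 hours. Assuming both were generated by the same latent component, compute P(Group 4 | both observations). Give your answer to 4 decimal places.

0.0723

P(component k | x) = π_k·f_k(x) / marginal(x), where marginal(x) = Σ_j π_j·f_j(x).
Since both observations come from the same component, the likelihood for component k is f_k(x₁)·f_k(x₂).
  f_1 = [0.514441] × [0.172618] = 0.0888017
  f_2 = [0.677945] × [0.121883] = 0.0826302
  f_3 = [0.829566] × [0.0366313] = 0.0303881
  f_4 = [0.823042] × [0.0121948] = 0.0100368
Multiply by the mixture weights:
  π_1·f_1 = 0.21 × 0.0888017 = 0.0186483
  π_2·f_2 = 0.25 × 0.0826302 = 0.0206576
  π_3·f_3 = 0.19 × 0.0303881 = 0.00577373
  π_4·f_4 = 0.35 × 0.0100368 = 0.00351288
Evidence: 0.0186483 + 0.0206576 + 0.00577373 + 0.00351288 = 0.0485925
P(Group 4 | data) = 0.00351288 / 0.0485925 ≈ 0.0723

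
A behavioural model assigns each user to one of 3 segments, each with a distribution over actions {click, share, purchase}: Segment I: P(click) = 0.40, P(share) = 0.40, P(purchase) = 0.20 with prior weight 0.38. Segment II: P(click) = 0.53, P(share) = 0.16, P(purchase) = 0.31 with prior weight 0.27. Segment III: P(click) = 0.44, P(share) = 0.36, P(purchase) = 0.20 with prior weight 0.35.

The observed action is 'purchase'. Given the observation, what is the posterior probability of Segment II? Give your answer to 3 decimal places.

P(component k | x) = π_k·f_k(x) / marginal(x), where marginal(x) = Σ_j π_j·f_j(x).
Component likelihoods at x = 'purchase':
  L_I = P(purchase | comp) = 0.20
  L_II = P(purchase | comp) = 0.31
  L_III = P(purchase | comp) = 0.20
Multiply by the mixture weights:
  π_I·L_I = 0.38 × 0.2 = 0.076
  π_II·L_II = 0.27 × 0.31 = 0.0837
  π_III·L_III = 0.35 × 0.2 = 0.07
Sum: 0.076 + 0.0837 + 0.07 = 0.2297
P(Segment II | data) = 0.0837 / 0.2297 ≈ 0.364

0.364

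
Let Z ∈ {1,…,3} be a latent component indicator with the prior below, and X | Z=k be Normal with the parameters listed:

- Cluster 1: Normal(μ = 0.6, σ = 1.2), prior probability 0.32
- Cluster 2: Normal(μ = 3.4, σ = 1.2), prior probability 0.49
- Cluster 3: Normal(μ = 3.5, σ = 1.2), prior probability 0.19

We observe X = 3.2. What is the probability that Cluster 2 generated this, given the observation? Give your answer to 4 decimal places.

Posterior ∝ prior × likelihood, so P(k | x) ∝ w_k f_k(x); normalise over all components.
Evaluate each component's likelihood at the observed value:
  L_1 = 0.0317939
  L_2 = 0.327866
  L_3 = 0.322223
Weight by the priors:
  w_1·L_1 = 0.32 × 0.0317939 = 0.010174
  w_2·L_2 = 0.49 × 0.327866 = 0.160655
  w_3·L_3 = 0.19 × 0.322223 = 0.0612225
Denominator: 0.010174 + 0.160655 + 0.0612225 = 0.232051
P(Cluster 2 | the observation) = 0.160655 / 0.232051 ≈ 0.6923

0.6923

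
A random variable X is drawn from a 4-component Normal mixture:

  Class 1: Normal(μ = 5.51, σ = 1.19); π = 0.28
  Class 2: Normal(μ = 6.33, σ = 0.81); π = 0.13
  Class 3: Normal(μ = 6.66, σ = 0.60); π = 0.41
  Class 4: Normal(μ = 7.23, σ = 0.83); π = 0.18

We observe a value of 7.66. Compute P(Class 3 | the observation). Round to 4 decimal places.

0.3806

Posterior ∝ prior × likelihood, so P(k | x) ∝ π_k f_k(x); normalise over all components.
Component likelihoods at x = 7.66:
  L_1 = (1/(1.19·√(2π)))·exp(−(7.66−5.51)²/(2·1.19²)) = 0.335246·exp(-1.63212) = 0.0655452
  L_2 = (1/(0.81·√(2π)))·exp(−(7.66−6.33)²/(2·0.81²)) = 0.492521·exp(-1.34804) = 0.127932
  L_3 = (1/(0.60·√(2π)))·exp(−(7.66−6.66)²/(2·0.60²)) = 0.664904·exp(-1.38889) = 0.165795
  L_4 = (1/(0.83·√(2π)))·exp(−(7.66−7.23)²/(2·0.83²)) = 0.480653·exp(-0.13420) = 0.420291
Multiply by the mixture weights:
  π_1·L_1 = 0.28 × 0.0655452 = 0.0183527
  π_2·L_2 = 0.13 × 0.127932 = 0.0166311
  π_3·L_3 = 0.41 × 0.165795 = 0.067976
  π_4·L_4 = 0.18 × 0.420291 = 0.0756523
Normaliser: 0.0183527 + 0.0166311 + 0.067976 + 0.0756523 = 0.178612
Responsibility of Class 3: 0.067976 / 0.178612 ≈ 0.3806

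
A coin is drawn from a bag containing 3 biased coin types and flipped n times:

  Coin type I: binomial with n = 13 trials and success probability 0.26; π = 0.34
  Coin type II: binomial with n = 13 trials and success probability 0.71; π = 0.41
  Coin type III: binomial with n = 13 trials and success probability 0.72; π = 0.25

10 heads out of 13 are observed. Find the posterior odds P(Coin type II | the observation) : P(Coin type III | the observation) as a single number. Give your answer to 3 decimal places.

1.584

Posterior odds = (π_i f_i(x)) / (π_j f_j(x)); the normalising sum cancels.
Binomial probabilities:
  p_I = C(13,10)·0.26^10·0.74^3 = 286·1.41167e-06·0.405224 = 0.000163604
  p_II = C(13,10)·0.71^10·0.29^3 = 286·0.0325524·0.024389 = 0.227062
  p_III = C(13,10)·0.72^10·0.28^3 = 286·0.0374391·0.021952 = 0.235053
0.0930952 / 0.0587632 ≈ 1.584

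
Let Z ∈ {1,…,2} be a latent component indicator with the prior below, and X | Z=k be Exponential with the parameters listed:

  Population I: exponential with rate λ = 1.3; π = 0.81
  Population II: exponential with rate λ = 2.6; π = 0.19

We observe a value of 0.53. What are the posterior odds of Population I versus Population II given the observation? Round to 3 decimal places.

Since P(k|x) ∝ π_k f_k(x), the posterior odds are π_i f_i(x) / (π_j f_j(x)).
Evaluate each component's likelihood at the observed value:
  p_I = 1.3·e^(−1.3·0.53) = 1.3·e^(−0.6890) = 0.652701
  p_II = 2.6·e^(−2.6·0.53) = 2.6·e^(−1.3780) = 0.655414
0.528688 / 0.124529 ≈ 4.246

4.246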